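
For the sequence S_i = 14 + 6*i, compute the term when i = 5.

S_5 = 14 + 6*5 = 14 + 30 = 44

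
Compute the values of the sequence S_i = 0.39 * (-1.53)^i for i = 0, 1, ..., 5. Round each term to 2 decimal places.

This is a geometric sequence.
i=0: S_0 = 0.39 * (-1.53)^0 = 0.39
i=1: S_1 = 0.39 * (-1.53)^1 ≈ -0.6
i=2: S_2 = 0.39 * (-1.53)^2 ≈ 0.91
i=3: S_3 = 0.39 * (-1.53)^3 ≈ -1.4
i=4: S_4 = 0.39 * (-1.53)^4 ≈ 2.14
i=5: S_5 = 0.39 * (-1.53)^5 ≈ -3.27
The first 6 terms are: [0.39, -0.6, 0.91, -1.4, 2.14, -3.27]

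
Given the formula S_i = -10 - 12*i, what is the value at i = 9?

S_9 = -10 + -12*9 = -10 + -108 = -118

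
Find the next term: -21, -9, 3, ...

Differences: -9 - -21 = 12
This is an arithmetic sequence with common difference d = 12.
Next term = 3 + 12 = 15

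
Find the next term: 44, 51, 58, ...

Differences: 51 - 44 = 7
This is an arithmetic sequence with common difference d = 7.
Next term = 58 + 7 = 65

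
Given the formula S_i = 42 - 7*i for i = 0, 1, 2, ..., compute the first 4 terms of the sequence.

This is an arithmetic sequence.
i=0: S_0 = 42 + -7*0 = 42
i=1: S_1 = 42 + -7*1 = 35
i=2: S_2 = 42 + -7*2 = 28
i=3: S_3 = 42 + -7*3 = 21
The first 4 terms are: [42, 35, 28, 21]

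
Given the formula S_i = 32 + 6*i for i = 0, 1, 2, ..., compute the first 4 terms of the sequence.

This is an arithmetic sequence.
i=0: S_0 = 32 + 6*0 = 32
i=1: S_1 = 32 + 6*1 = 38
i=2: S_2 = 32 + 6*2 = 44
i=3: S_3 = 32 + 6*3 = 50
The first 4 terms are: [32, 38, 44, 50]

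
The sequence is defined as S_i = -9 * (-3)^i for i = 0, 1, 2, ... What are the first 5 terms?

This is a geometric sequence.
i=0: S_0 = -9 * (-3)^0 = -9
i=1: S_1 = -9 * (-3)^1 = 27
i=2: S_2 = -9 * (-3)^2 = -81
i=3: S_3 = -9 * (-3)^3 = 243
i=4: S_4 = -9 * (-3)^4 = -729
The first 5 terms are: [-9, 27, -81, 243, -729]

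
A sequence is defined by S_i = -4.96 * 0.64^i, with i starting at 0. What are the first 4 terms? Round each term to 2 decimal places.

This is a geometric sequence.
i=0: S_0 = -4.96 * 0.64^0 = -4.96
i=1: S_1 = -4.96 * 0.64^1 ≈ -3.17
i=2: S_2 = -4.96 * 0.64^2 ≈ -2.03
i=3: S_3 = -4.96 * 0.64^3 ≈ -1.3
The first 4 terms are: [-4.96, -3.17, -2.03, -1.3]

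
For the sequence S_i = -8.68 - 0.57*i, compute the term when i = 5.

S_5 = -8.68 + -0.57*5 = -8.68 + -2.85 = -11.53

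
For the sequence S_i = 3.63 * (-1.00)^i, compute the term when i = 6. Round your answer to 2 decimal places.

S_6 = 3.63 * (-1.0)^6 = 3.63 * 1 = 3.63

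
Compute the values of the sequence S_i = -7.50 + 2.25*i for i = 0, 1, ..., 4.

This is an arithmetic sequence.
i=0: S_0 = -7.5 + 2.25*0 = -7.5
i=1: S_1 = -7.5 + 2.25*1 = -5.25
i=2: S_2 = -7.5 + 2.25*2 = -3.0
i=3: S_3 = -7.5 + 2.25*3 = -0.75
i=4: S_4 = -7.5 + 2.25*4 = 1.5
The first 5 terms are: [-7.5, -5.25, -3.0, -0.75, 1.5]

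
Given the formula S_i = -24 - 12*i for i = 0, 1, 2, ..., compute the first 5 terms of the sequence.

This is an arithmetic sequence.
i=0: S_0 = -24 + -12*0 = -24
i=1: S_1 = -24 + -12*1 = -36
i=2: S_2 = -24 + -12*2 = -48
i=3: S_3 = -24 + -12*3 = -60
i=4: S_4 = -24 + -12*4 = -72
The first 5 terms are: [-24, -36, -48, -60, -72]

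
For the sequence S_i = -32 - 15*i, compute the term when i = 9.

S_9 = -32 + -15*9 = -32 + -135 = -167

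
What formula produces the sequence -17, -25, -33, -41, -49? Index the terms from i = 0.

Check differences: -25 - -17 = -8
-33 - -25 = -8
Common difference d = -8.
First term a = -17.
Formula: S_i = -17 - 8*i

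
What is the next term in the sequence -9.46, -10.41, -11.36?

Differences: -10.41 - -9.46 = -0.95
This is an arithmetic sequence with common difference d = -0.95.
Next term = -11.36 + -0.95 = -12.31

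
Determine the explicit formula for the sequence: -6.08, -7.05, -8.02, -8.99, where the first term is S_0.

Check differences: -7.05 - -6.08 = -0.97
-8.02 - -7.05 = -0.97
Common difference d = -0.97.
First term a = -6.08.
Formula: S_i = -6.08 - 0.97*i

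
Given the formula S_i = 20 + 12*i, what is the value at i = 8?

S_8 = 20 + 12*8 = 20 + 96 = 116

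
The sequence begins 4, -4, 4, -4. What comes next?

Ratios: -4 / 4 = -1.0
This is a geometric sequence with common ratio r = -1.
Next term = -4 * -1 = 4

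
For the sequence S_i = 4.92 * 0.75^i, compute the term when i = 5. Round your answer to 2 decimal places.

S_5 = 4.92 * 0.75^5 ≈ 4.92 * 0.2373 ≈ 1.17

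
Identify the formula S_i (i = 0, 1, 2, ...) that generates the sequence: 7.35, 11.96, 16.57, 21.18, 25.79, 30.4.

Check differences: 11.96 - 7.35 = 4.61
16.57 - 11.96 = 4.61
Common difference d = 4.61.
First term a = 7.35.
Formula: S_i = 7.35 + 4.61*i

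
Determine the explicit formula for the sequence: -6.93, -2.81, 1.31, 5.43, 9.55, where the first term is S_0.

Check differences: -2.81 - -6.93 = 4.12
1.31 - -2.81 = 4.12
Common difference d = 4.12.
First term a = -6.93.
Formula: S_i = -6.93 + 4.12*i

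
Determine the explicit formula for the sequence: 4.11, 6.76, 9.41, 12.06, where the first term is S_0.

Check differences: 6.76 - 4.11 = 2.65
9.41 - 6.76 = 2.65
Common difference d = 2.65.
First term a = 4.11.
Formula: S_i = 4.11 + 2.65*i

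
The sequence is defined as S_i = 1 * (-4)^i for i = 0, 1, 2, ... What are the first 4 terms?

This is a geometric sequence.
i=0: S_0 = 1 * (-4)^0 = 1
i=1: S_1 = 1 * (-4)^1 = -4
i=2: S_2 = 1 * (-4)^2 = 16
i=3: S_3 = 1 * (-4)^3 = -64
The first 4 terms are: [1, -4, 16, -64]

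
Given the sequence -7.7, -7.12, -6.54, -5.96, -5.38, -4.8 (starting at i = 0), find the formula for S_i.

Check differences: -7.12 - -7.7 = 0.58
-6.54 - -7.12 = 0.58
Common difference d = 0.58.
First term a = -7.7.
Formula: S_i = -7.70 + 0.58*i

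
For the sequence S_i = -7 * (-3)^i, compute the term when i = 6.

S_6 = -7 * (-3)^6 = -7 * 729 = -5103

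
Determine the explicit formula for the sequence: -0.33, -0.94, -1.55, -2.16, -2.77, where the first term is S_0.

Check differences: -0.94 - -0.33 = -0.61
-1.55 - -0.94 = -0.61
Common difference d = -0.61.
First term a = -0.33.
Formula: S_i = -0.33 - 0.61*i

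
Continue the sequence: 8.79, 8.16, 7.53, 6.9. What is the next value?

Differences: 8.16 - 8.79 = -0.63
This is an arithmetic sequence with common difference d = -0.63.
Next term = 6.9 + -0.63 = 6.27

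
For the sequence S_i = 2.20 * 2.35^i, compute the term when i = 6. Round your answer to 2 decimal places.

S_6 = 2.2 * 2.35^6 ≈ 2.2 * 168.4252 ≈ 370.54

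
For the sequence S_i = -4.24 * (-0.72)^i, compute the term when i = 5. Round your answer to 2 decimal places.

S_5 = -4.24 * (-0.72)^5 ≈ -4.24 * -0.1935 ≈ 0.82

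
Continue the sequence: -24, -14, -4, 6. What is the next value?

Differences: -14 - -24 = 10
This is an arithmetic sequence with common difference d = 10.
Next term = 6 + 10 = 16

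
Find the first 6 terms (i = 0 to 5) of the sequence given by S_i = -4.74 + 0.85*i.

This is an arithmetic sequence.
i=0: S_0 = -4.74 + 0.85*0 = -4.74
i=1: S_1 = -4.74 + 0.85*1 = -3.89
i=2: S_2 = -4.74 + 0.85*2 = -3.04
i=3: S_3 = -4.74 + 0.85*3 = -2.19
i=4: S_4 = -4.74 + 0.85*4 = -1.34
i=5: S_5 = -4.74 + 0.85*5 = -0.49
The first 6 terms are: [-4.74, -3.89, -3.04, -2.19, -1.34, -0.49]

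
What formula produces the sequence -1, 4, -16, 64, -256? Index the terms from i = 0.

Check ratios: 4 / -1 = -4.0
Common ratio r = -4.
First term a = -1.
Formula: S_i = -1 * (-4)^i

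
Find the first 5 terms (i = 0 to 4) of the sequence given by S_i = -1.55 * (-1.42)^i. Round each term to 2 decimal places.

This is a geometric sequence.
i=0: S_0 = -1.55 * (-1.42)^0 = -1.55
i=1: S_1 = -1.55 * (-1.42)^1 ≈ 2.2
i=2: S_2 = -1.55 * (-1.42)^2 ≈ -3.13
i=3: S_3 = -1.55 * (-1.42)^3 ≈ 4.44
i=4: S_4 = -1.55 * (-1.42)^4 ≈ -6.3
The first 5 terms are: [-1.55, 2.2, -3.13, 4.44, -6.3]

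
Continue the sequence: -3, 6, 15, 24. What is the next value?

Differences: 6 - -3 = 9
This is an arithmetic sequence with common difference d = 9.
Next term = 24 + 9 = 33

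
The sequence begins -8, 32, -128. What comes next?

Ratios: 32 / -8 = -4.0
This is a geometric sequence with common ratio r = -4.
Next term = -128 * -4 = 512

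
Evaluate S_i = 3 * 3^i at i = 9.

S_9 = 3 * 3^9 = 3 * 19683 = 59049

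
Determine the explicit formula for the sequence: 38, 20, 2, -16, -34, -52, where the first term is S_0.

Check differences: 20 - 38 = -18
2 - 20 = -18
Common difference d = -18.
First term a = 38.
Formula: S_i = 38 - 18*i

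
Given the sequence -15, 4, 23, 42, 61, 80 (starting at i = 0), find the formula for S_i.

Check differences: 4 - -15 = 19
23 - 4 = 19
Common difference d = 19.
First term a = -15.
Formula: S_i = -15 + 19*i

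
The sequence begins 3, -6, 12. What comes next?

Ratios: -6 / 3 = -2.0
This is a geometric sequence with common ratio r = -2.
Next term = 12 * -2 = -24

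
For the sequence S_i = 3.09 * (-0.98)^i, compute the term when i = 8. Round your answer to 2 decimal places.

S_8 = 3.09 * (-0.98)^8 ≈ 3.09 * 0.8508 ≈ 2.63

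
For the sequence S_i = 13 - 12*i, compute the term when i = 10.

S_10 = 13 + -12*10 = 13 + -120 = -107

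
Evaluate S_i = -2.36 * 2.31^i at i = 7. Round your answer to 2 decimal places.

S_7 = -2.36 * 2.31^7 ≈ -2.36 * 350.9812 ≈ -828.32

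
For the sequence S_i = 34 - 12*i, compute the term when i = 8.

S_8 = 34 + -12*8 = 34 + -96 = -62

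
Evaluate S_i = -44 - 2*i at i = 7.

S_7 = -44 + -2*7 = -44 + -14 = -58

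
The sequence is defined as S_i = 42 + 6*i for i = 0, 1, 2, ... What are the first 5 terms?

This is an arithmetic sequence.
i=0: S_0 = 42 + 6*0 = 42
i=1: S_1 = 42 + 6*1 = 48
i=2: S_2 = 42 + 6*2 = 54
i=3: S_3 = 42 + 6*3 = 60
i=4: S_4 = 42 + 6*4 = 66
The first 5 terms are: [42, 48, 54, 60, 66]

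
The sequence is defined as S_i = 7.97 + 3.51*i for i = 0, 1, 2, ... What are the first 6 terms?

This is an arithmetic sequence.
i=0: S_0 = 7.97 + 3.51*0 = 7.97
i=1: S_1 = 7.97 + 3.51*1 = 11.48
i=2: S_2 = 7.97 + 3.51*2 = 14.99
i=3: S_3 = 7.97 + 3.51*3 = 18.5
i=4: S_4 = 7.97 + 3.51*4 = 22.01
i=5: S_5 = 7.97 + 3.51*5 = 25.52
The first 6 terms are: [7.97, 11.48, 14.99, 18.5, 22.01, 25.52]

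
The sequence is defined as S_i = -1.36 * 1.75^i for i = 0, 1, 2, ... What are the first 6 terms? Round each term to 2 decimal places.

This is a geometric sequence.
i=0: S_0 = -1.36 * 1.75^0 = -1.36
i=1: S_1 = -1.36 * 1.75^1 = -2.38
i=2: S_2 = -1.36 * 1.75^2 ≈ -4.17
i=3: S_3 = -1.36 * 1.75^3 ≈ -7.29
i=4: S_4 = -1.36 * 1.75^4 ≈ -12.76
i=5: S_5 = -1.36 * 1.75^5 ≈ -22.32
The first 6 terms are: [-1.36, -2.38, -4.17, -7.29, -12.76, -22.32]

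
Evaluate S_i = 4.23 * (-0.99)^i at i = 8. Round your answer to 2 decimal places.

S_8 = 4.23 * (-0.99)^8 ≈ 4.23 * 0.9227 ≈ 3.9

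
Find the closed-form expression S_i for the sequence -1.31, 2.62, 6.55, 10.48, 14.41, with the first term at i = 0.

Check differences: 2.62 - -1.31 = 3.93
6.55 - 2.62 = 3.93
Common difference d = 3.93.
First term a = -1.31.
Formula: S_i = -1.31 + 3.93*i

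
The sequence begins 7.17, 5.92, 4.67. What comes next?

Differences: 5.92 - 7.17 = -1.25
This is an arithmetic sequence with common difference d = -1.25.
Next term = 4.67 + -1.25 = 3.42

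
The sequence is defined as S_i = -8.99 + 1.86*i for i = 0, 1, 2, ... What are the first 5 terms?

This is an arithmetic sequence.
i=0: S_0 = -8.99 + 1.86*0 = -8.99
i=1: S_1 = -8.99 + 1.86*1 = -7.13
i=2: S_2 = -8.99 + 1.86*2 = -5.27
i=3: S_3 = -8.99 + 1.86*3 = -3.41
i=4: S_4 = -8.99 + 1.86*4 = -1.55
The first 5 terms are: [-8.99, -7.13, -5.27, -3.41, -1.55]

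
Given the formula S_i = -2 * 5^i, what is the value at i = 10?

S_10 = -2 * 5^10 = -2 * 9765625 = -19531250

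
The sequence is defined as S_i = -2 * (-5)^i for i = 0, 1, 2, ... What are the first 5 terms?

This is a geometric sequence.
i=0: S_0 = -2 * (-5)^0 = -2
i=1: S_1 = -2 * (-5)^1 = 10
i=2: S_2 = -2 * (-5)^2 = -50
i=3: S_3 = -2 * (-5)^3 = 250
i=4: S_4 = -2 * (-5)^4 = -1250
The first 5 terms are: [-2, 10, -50, 250, -1250]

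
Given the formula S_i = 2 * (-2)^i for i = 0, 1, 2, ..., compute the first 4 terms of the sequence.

This is a geometric sequence.
i=0: S_0 = 2 * (-2)^0 = 2
i=1: S_1 = 2 * (-2)^1 = -4
i=2: S_2 = 2 * (-2)^2 = 8
i=3: S_3 = 2 * (-2)^3 = -16
The first 4 terms are: [2, -4, 8, -16]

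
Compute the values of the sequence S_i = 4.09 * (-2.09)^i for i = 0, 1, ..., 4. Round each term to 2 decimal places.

This is a geometric sequence.
i=0: S_0 = 4.09 * (-2.09)^0 = 4.09
i=1: S_1 = 4.09 * (-2.09)^1 ≈ -8.55
i=2: S_2 = 4.09 * (-2.09)^2 ≈ 17.87
i=3: S_3 = 4.09 * (-2.09)^3 ≈ -37.34
i=4: S_4 = 4.09 * (-2.09)^4 ≈ 78.04
The first 5 terms are: [4.09, -8.55, 17.87, -37.34, 78.04]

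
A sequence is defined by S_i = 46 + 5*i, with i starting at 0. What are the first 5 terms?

This is an arithmetic sequence.
i=0: S_0 = 46 + 5*0 = 46
i=1: S_1 = 46 + 5*1 = 51
i=2: S_2 = 46 + 5*2 = 56
i=3: S_3 = 46 + 5*3 = 61
i=4: S_4 = 46 + 5*4 = 66
The first 5 terms are: [46, 51, 56, 61, 66]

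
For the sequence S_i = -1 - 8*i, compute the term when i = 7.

S_7 = -1 + -8*7 = -1 + -56 = -57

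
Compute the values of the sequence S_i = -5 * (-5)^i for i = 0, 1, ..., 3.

This is a geometric sequence.
i=0: S_0 = -5 * (-5)^0 = -5
i=1: S_1 = -5 * (-5)^1 = 25
i=2: S_2 = -5 * (-5)^2 = -125
i=3: S_3 = -5 * (-5)^3 = 625
The first 4 terms are: [-5, 25, -125, 625]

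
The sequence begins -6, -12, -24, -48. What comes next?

Ratios: -12 / -6 = 2.0
This is a geometric sequence with common ratio r = 2.
Next term = -48 * 2 = -96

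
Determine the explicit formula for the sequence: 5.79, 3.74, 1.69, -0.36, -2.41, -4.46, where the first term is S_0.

Check differences: 3.74 - 5.79 = -2.05
1.69 - 3.74 = -2.05
Common difference d = -2.05.
First term a = 5.79.
Formula: S_i = 5.79 - 2.05*i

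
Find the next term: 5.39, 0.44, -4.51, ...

Differences: 0.44 - 5.39 = -4.95
This is an arithmetic sequence with common difference d = -4.95.
Next term = -4.51 + -4.95 = -9.46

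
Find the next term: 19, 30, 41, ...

Differences: 30 - 19 = 11
This is an arithmetic sequence with common difference d = 11.
Next term = 41 + 11 = 52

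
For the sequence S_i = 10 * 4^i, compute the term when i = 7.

S_7 = 10 * 4^7 = 10 * 16384 = 163840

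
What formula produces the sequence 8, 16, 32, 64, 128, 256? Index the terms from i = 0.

Check ratios: 16 / 8 = 2.0
Common ratio r = 2.
First term a = 8.
Formula: S_i = 8 * 2^i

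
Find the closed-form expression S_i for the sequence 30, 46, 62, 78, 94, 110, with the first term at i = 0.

Check differences: 46 - 30 = 16
62 - 46 = 16
Common difference d = 16.
First term a = 30.
Formula: S_i = 30 + 16*i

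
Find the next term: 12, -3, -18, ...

Differences: -3 - 12 = -15
This is an arithmetic sequence with common difference d = -15.
Next term = -18 + -15 = -33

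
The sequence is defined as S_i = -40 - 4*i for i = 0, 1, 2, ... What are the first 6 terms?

This is an arithmetic sequence.
i=0: S_0 = -40 + -4*0 = -40
i=1: S_1 = -40 + -4*1 = -44
i=2: S_2 = -40 + -4*2 = -48
i=3: S_3 = -40 + -4*3 = -52
i=4: S_4 = -40 + -4*4 = -56
i=5: S_5 = -40 + -4*5 = -60
The first 6 terms are: [-40, -44, -48, -52, -56, -60]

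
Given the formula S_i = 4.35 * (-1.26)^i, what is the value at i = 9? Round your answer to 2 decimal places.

S_9 = 4.35 * (-1.26)^9 ≈ 4.35 * -8.0045 ≈ -34.82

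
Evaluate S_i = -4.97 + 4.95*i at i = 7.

S_7 = -4.97 + 4.95*7 = -4.97 + 34.65 = 29.68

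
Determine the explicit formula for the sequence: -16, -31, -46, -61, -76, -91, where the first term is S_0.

Check differences: -31 - -16 = -15
-46 - -31 = -15
Common difference d = -15.
First term a = -16.
Formula: S_i = -16 - 15*i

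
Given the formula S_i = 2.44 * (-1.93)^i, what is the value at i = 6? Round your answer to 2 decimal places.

S_6 = 2.44 * (-1.93)^6 ≈ 2.44 * 51.6825 ≈ 126.11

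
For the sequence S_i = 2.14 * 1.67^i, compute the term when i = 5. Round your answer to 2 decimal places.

S_5 = 2.14 * 1.67^5 ≈ 2.14 * 12.9892 ≈ 27.8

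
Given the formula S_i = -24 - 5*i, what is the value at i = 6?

S_6 = -24 + -5*6 = -24 + -30 = -54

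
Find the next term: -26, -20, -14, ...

Differences: -20 - -26 = 6
This is an arithmetic sequence with common difference d = 6.
Next term = -14 + 6 = -8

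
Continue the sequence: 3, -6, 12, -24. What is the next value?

Ratios: -6 / 3 = -2.0
This is a geometric sequence with common ratio r = -2.
Next term = -24 * -2 = 48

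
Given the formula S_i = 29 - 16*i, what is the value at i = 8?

S_8 = 29 + -16*8 = 29 + -128 = -99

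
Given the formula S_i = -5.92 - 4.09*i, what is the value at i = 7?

S_7 = -5.92 + -4.09*7 = -5.92 + -28.63 = -34.55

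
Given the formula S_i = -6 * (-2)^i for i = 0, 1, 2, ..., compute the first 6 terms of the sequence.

This is a geometric sequence.
i=0: S_0 = -6 * (-2)^0 = -6
i=1: S_1 = -6 * (-2)^1 = 12
i=2: S_2 = -6 * (-2)^2 = -24
i=3: S_3 = -6 * (-2)^3 = 48
i=4: S_4 = -6 * (-2)^4 = -96
i=5: S_5 = -6 * (-2)^5 = 192
The first 6 terms are: [-6, 12, -24, 48, -96, 192]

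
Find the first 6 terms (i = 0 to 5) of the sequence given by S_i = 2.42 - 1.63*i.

This is an arithmetic sequence.
i=0: S_0 = 2.42 + -1.63*0 = 2.42
i=1: S_1 = 2.42 + -1.63*1 = 0.79
i=2: S_2 = 2.42 + -1.63*2 = -0.84
i=3: S_3 = 2.42 + -1.63*3 = -2.47
i=4: S_4 = 2.42 + -1.63*4 = -4.1
i=5: S_5 = 2.42 + -1.63*5 = -5.73
The first 6 terms are: [2.42, 0.79, -0.84, -2.47, -4.1, -5.73]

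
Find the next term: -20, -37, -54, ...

Differences: -37 - -20 = -17
This is an arithmetic sequence with common difference d = -17.
Next term = -54 + -17 = -71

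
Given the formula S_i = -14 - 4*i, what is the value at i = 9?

S_9 = -14 + -4*9 = -14 + -36 = -50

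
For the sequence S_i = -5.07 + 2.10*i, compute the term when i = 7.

S_7 = -5.07 + 2.1*7 = -5.07 + 14.7 = 9.63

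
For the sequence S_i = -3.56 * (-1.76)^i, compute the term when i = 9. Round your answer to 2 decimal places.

S_9 = -3.56 * (-1.76)^9 ≈ -3.56 * -162.0369 ≈ 576.85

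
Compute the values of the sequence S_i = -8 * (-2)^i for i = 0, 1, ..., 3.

This is a geometric sequence.
i=0: S_0 = -8 * (-2)^0 = -8
i=1: S_1 = -8 * (-2)^1 = 16
i=2: S_2 = -8 * (-2)^2 = -32
i=3: S_3 = -8 * (-2)^3 = 64
The first 4 terms are: [-8, 16, -32, 64]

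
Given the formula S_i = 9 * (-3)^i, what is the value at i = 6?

S_6 = 9 * (-3)^6 = 9 * 729 = 6561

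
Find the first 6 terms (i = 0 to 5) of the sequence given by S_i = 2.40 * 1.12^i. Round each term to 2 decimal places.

This is a geometric sequence.
i=0: S_0 = 2.4 * 1.12^0 = 2.4
i=1: S_1 = 2.4 * 1.12^1 ≈ 2.69
i=2: S_2 = 2.4 * 1.12^2 ≈ 3.01
i=3: S_3 = 2.4 * 1.12^3 ≈ 3.37
i=4: S_4 = 2.4 * 1.12^4 ≈ 3.78
i=5: S_5 = 2.4 * 1.12^5 ≈ 4.23
The first 6 terms are: [2.4, 2.69, 3.01, 3.37, 3.78, 4.23]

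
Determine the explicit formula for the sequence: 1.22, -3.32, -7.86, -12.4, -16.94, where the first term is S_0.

Check differences: -3.32 - 1.22 = -4.54
-7.86 - -3.32 = -4.54
Common difference d = -4.54.
First term a = 1.22.
Formula: S_i = 1.22 - 4.54*i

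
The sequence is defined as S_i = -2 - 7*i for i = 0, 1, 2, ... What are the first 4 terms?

This is an arithmetic sequence.
i=0: S_0 = -2 + -7*0 = -2
i=1: S_1 = -2 + -7*1 = -9
i=2: S_2 = -2 + -7*2 = -16
i=3: S_3 = -2 + -7*3 = -23
The first 4 terms are: [-2, -9, -16, -23]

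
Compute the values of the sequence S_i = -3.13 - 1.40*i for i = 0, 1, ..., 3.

This is an arithmetic sequence.
i=0: S_0 = -3.13 + -1.4*0 = -3.13
i=1: S_1 = -3.13 + -1.4*1 = -4.53
i=2: S_2 = -3.13 + -1.4*2 = -5.93
i=3: S_3 = -3.13 + -1.4*3 = -7.33
The first 4 terms are: [-3.13, -4.53, -5.93, -7.33]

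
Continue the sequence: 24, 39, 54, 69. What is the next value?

Differences: 39 - 24 = 15
This is an arithmetic sequence with common difference d = 15.
Next term = 69 + 15 = 84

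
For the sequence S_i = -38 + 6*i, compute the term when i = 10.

S_10 = -38 + 6*10 = -38 + 60 = 22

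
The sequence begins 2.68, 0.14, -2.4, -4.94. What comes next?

Differences: 0.14 - 2.68 = -2.54
This is an arithmetic sequence with common difference d = -2.54.
Next term = -4.94 + -2.54 = -7.48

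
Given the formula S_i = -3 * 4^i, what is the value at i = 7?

S_7 = -3 * 4^7 = -3 * 16384 = -49152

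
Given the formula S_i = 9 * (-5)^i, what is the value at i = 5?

S_5 = 9 * (-5)^5 = 9 * -3125 = -28125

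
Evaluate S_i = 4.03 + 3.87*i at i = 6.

S_6 = 4.03 + 3.87*6 = 4.03 + 23.22 = 27.25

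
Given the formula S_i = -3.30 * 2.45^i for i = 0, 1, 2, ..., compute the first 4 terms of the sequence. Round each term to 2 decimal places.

This is a geometric sequence.
i=0: S_0 = -3.3 * 2.45^0 = -3.3
i=1: S_1 = -3.3 * 2.45^1 ≈ -8.09
i=2: S_2 = -3.3 * 2.45^2 ≈ -19.81
i=3: S_3 = -3.3 * 2.45^3 ≈ -48.53
The first 4 terms are: [-3.3, -8.09, -19.81, -48.53]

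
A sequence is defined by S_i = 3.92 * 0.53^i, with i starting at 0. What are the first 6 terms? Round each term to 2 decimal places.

This is a geometric sequence.
i=0: S_0 = 3.92 * 0.53^0 = 3.92
i=1: S_1 = 3.92 * 0.53^1 ≈ 2.08
i=2: S_2 = 3.92 * 0.53^2 ≈ 1.1
i=3: S_3 = 3.92 * 0.53^3 ≈ 0.58
i=4: S_4 = 3.92 * 0.53^4 ≈ 0.31
i=5: S_5 = 3.92 * 0.53^5 ≈ 0.16
The first 6 terms are: [3.92, 2.08, 1.1, 0.58, 0.31, 0.16]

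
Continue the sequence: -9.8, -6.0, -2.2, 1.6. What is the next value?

Differences: -6.0 - -9.8 = 3.8
This is an arithmetic sequence with common difference d = 3.8.
Next term = 1.6 + 3.8 = 5.4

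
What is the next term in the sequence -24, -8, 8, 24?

Differences: -8 - -24 = 16
This is an arithmetic sequence with common difference d = 16.
Next term = 24 + 16 = 40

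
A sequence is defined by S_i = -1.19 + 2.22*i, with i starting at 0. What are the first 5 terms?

This is an arithmetic sequence.
i=0: S_0 = -1.19 + 2.22*0 = -1.19
i=1: S_1 = -1.19 + 2.22*1 = 1.03
i=2: S_2 = -1.19 + 2.22*2 = 3.25
i=3: S_3 = -1.19 + 2.22*3 = 5.47
i=4: S_4 = -1.19 + 2.22*4 = 7.69
The first 5 terms are: [-1.19, 1.03, 3.25, 5.47, 7.69]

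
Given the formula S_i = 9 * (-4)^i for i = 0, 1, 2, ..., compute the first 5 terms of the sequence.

This is a geometric sequence.
i=0: S_0 = 9 * (-4)^0 = 9
i=1: S_1 = 9 * (-4)^1 = -36
i=2: S_2 = 9 * (-4)^2 = 144
i=3: S_3 = 9 * (-4)^3 = -576
i=4: S_4 = 9 * (-4)^4 = 2304
The first 5 terms are: [9, -36, 144, -576, 2304]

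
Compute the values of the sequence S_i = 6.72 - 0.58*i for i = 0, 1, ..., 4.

This is an arithmetic sequence.
i=0: S_0 = 6.72 + -0.58*0 = 6.72
i=1: S_1 = 6.72 + -0.58*1 = 6.14
i=2: S_2 = 6.72 + -0.58*2 = 5.56
i=3: S_3 = 6.72 + -0.58*3 = 4.98
i=4: S_4 = 6.72 + -0.58*4 = 4.4
The first 5 terms are: [6.72, 6.14, 5.56, 4.98, 4.4]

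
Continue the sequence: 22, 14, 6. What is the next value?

Differences: 14 - 22 = -8
This is an arithmetic sequence with common difference d = -8.
Next term = 6 + -8 = -2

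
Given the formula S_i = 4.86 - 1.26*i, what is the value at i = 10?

S_10 = 4.86 + -1.26*10 = 4.86 + -12.6 = -7.74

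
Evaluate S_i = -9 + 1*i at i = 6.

S_6 = -9 + 1*6 = -9 + 6 = -3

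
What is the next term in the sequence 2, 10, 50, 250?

Ratios: 10 / 2 = 5.0
This is a geometric sequence with common ratio r = 5.
Next term = 250 * 5 = 1250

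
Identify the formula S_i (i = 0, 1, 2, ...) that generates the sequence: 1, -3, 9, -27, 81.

Check ratios: -3 / 1 = -3.0
Common ratio r = -3.
First term a = 1.
Formula: S_i = 1 * (-3)^i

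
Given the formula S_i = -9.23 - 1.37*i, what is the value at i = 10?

S_10 = -9.23 + -1.37*10 = -9.23 + -13.7 = -22.93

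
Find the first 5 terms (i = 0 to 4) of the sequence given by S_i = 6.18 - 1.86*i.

This is an arithmetic sequence.
i=0: S_0 = 6.18 + -1.86*0 = 6.18
i=1: S_1 = 6.18 + -1.86*1 = 4.32
i=2: S_2 = 6.18 + -1.86*2 = 2.46
i=3: S_3 = 6.18 + -1.86*3 = 0.6
i=4: S_4 = 6.18 + -1.86*4 = -1.26
The first 5 terms are: [6.18, 4.32, 2.46, 0.6, -1.26]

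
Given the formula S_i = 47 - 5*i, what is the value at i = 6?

S_6 = 47 + -5*6 = 47 + -30 = 17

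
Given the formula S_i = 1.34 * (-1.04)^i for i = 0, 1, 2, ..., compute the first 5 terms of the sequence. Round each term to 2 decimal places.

This is a geometric sequence.
i=0: S_0 = 1.34 * (-1.04)^0 = 1.34
i=1: S_1 = 1.34 * (-1.04)^1 ≈ -1.39
i=2: S_2 = 1.34 * (-1.04)^2 ≈ 1.45
i=3: S_3 = 1.34 * (-1.04)^3 ≈ -1.51
i=4: S_4 = 1.34 * (-1.04)^4 ≈ 1.57
The first 5 terms are: [1.34, -1.39, 1.45, -1.51, 1.57]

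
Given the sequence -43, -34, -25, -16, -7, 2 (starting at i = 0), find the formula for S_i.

Check differences: -34 - -43 = 9
-25 - -34 = 9
Common difference d = 9.
First term a = -43.
Formula: S_i = -43 + 9*i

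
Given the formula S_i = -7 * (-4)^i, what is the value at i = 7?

S_7 = -7 * (-4)^7 = -7 * -16384 = 114688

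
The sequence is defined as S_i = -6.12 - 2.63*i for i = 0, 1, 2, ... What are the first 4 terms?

This is an arithmetic sequence.
i=0: S_0 = -6.12 + -2.63*0 = -6.12
i=1: S_1 = -6.12 + -2.63*1 = -8.75
i=2: S_2 = -6.12 + -2.63*2 = -11.38
i=3: S_3 = -6.12 + -2.63*3 = -14.01
The first 4 terms are: [-6.12, -8.75, -11.38, -14.01]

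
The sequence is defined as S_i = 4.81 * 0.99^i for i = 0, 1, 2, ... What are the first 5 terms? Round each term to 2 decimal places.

This is a geometric sequence.
i=0: S_0 = 4.81 * 0.99^0 = 4.81
i=1: S_1 = 4.81 * 0.99^1 ≈ 4.76
i=2: S_2 = 4.81 * 0.99^2 ≈ 4.71
i=3: S_3 = 4.81 * 0.99^3 ≈ 4.67
i=4: S_4 = 4.81 * 0.99^4 ≈ 4.62
The first 5 terms are: [4.81, 4.76, 4.71, 4.67, 4.62]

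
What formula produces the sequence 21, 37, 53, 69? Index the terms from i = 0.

Check differences: 37 - 21 = 16
53 - 37 = 16
Common difference d = 16.
First term a = 21.
Formula: S_i = 21 + 16*i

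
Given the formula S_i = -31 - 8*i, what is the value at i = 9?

S_9 = -31 + -8*9 = -31 + -72 = -103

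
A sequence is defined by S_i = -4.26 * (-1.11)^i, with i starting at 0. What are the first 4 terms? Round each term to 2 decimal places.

This is a geometric sequence.
i=0: S_0 = -4.26 * (-1.11)^0 = -4.26
i=1: S_1 = -4.26 * (-1.11)^1 ≈ 4.73
i=2: S_2 = -4.26 * (-1.11)^2 ≈ -5.25
i=3: S_3 = -4.26 * (-1.11)^3 ≈ 5.83
The first 4 terms are: [-4.26, 4.73, -5.25, 5.83]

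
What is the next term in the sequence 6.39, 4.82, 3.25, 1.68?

Differences: 4.82 - 6.39 = -1.57
This is an arithmetic sequence with common difference d = -1.57.
Next term = 1.68 + -1.57 = 0.11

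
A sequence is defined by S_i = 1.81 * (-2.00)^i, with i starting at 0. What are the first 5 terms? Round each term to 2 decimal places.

This is a geometric sequence.
i=0: S_0 = 1.81 * (-2.0)^0 = 1.81
i=1: S_1 = 1.81 * (-2.0)^1 = -3.62
i=2: S_2 = 1.81 * (-2.0)^2 = 7.24
i=3: S_3 = 1.81 * (-2.0)^3 = -14.48
i=4: S_4 = 1.81 * (-2.0)^4 = 28.96
The first 5 terms are: [1.81, -3.62, 7.24, -14.48, 28.96]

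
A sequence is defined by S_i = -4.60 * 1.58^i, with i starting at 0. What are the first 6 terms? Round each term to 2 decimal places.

This is a geometric sequence.
i=0: S_0 = -4.6 * 1.58^0 = -4.6
i=1: S_1 = -4.6 * 1.58^1 ≈ -7.27
i=2: S_2 = -4.6 * 1.58^2 ≈ -11.48
i=3: S_3 = -4.6 * 1.58^3 ≈ -18.14
i=4: S_4 = -4.6 * 1.58^4 ≈ -28.67
i=5: S_5 = -4.6 * 1.58^5 ≈ -45.29
The first 6 terms are: [-4.6, -7.27, -11.48, -18.14, -28.67, -45.29]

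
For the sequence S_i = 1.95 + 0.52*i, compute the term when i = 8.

S_8 = 1.95 + 0.52*8 = 1.95 + 4.16 = 6.11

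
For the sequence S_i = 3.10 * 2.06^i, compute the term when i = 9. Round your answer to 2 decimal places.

S_9 = 3.1 * 2.06^9 ≈ 3.1 * 668.0439 ≈ 2070.94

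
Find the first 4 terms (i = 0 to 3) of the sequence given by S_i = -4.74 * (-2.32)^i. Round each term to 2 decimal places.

This is a geometric sequence.
i=0: S_0 = -4.74 * (-2.32)^0 = -4.74
i=1: S_1 = -4.74 * (-2.32)^1 ≈ 11.0
i=2: S_2 = -4.74 * (-2.32)^2 ≈ -25.51
i=3: S_3 = -4.74 * (-2.32)^3 ≈ 59.19
The first 4 terms are: [-4.74, 11.0, -25.51, 59.19]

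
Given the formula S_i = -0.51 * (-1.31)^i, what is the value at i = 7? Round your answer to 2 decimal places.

S_7 = -0.51 * (-1.31)^7 ≈ -0.51 * -6.6206 ≈ 3.38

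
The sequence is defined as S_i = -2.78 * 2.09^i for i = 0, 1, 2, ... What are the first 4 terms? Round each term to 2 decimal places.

This is a geometric sequence.
i=0: S_0 = -2.78 * 2.09^0 = -2.78
i=1: S_1 = -2.78 * 2.09^1 ≈ -5.81
i=2: S_2 = -2.78 * 2.09^2 ≈ -12.14
i=3: S_3 = -2.78 * 2.09^3 ≈ -25.38
The first 4 terms are: [-2.78, -5.81, -12.14, -25.38]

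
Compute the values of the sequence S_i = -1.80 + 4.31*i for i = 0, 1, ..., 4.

This is an arithmetic sequence.
i=0: S_0 = -1.8 + 4.31*0 = -1.8
i=1: S_1 = -1.8 + 4.31*1 = 2.51
i=2: S_2 = -1.8 + 4.31*2 = 6.82
i=3: S_3 = -1.8 + 4.31*3 = 11.13
i=4: S_4 = -1.8 + 4.31*4 = 15.44
The first 5 terms are: [-1.8, 2.51, 6.82, 11.13, 15.44]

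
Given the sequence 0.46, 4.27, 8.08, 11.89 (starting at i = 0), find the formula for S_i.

Check differences: 4.27 - 0.46 = 3.81
8.08 - 4.27 = 3.81
Common difference d = 3.81.
First term a = 0.46.
Formula: S_i = 0.46 + 3.81*i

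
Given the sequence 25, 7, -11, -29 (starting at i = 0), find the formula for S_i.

Check differences: 7 - 25 = -18
-11 - 7 = -18
Common difference d = -18.
First term a = 25.
Formula: S_i = 25 - 18*i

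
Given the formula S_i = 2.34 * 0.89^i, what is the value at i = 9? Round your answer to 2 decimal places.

S_9 = 2.34 * 0.89^9 ≈ 2.34 * 0.3504 ≈ 0.82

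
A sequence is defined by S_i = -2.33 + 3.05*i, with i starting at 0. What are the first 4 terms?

This is an arithmetic sequence.
i=0: S_0 = -2.33 + 3.05*0 = -2.33
i=1: S_1 = -2.33 + 3.05*1 = 0.72
i=2: S_2 = -2.33 + 3.05*2 = 3.77
i=3: S_3 = -2.33 + 3.05*3 = 6.82
The first 4 terms are: [-2.33, 0.72, 3.77, 6.82]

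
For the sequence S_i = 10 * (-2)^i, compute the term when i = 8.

S_8 = 10 * (-2)^8 = 10 * 256 = 2560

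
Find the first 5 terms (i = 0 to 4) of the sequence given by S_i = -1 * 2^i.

This is a geometric sequence.
i=0: S_0 = -1 * 2^0 = -1
i=1: S_1 = -1 * 2^1 = -2
i=2: S_2 = -1 * 2^2 = -4
i=3: S_3 = -1 * 2^3 = -8
i=4: S_4 = -1 * 2^4 = -16
The first 5 terms are: [-1, -2, -4, -8, -16]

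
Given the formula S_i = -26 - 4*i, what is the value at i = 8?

S_8 = -26 + -4*8 = -26 + -32 = -58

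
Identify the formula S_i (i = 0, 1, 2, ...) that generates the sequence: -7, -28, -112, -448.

Check ratios: -28 / -7 = 4.0
Common ratio r = 4.
First term a = -7.
Formula: S_i = -7 * 4^i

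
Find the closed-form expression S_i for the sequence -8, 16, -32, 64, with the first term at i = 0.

Check ratios: 16 / -8 = -2.0
Common ratio r = -2.
First term a = -8.
Formula: S_i = -8 * (-2)^i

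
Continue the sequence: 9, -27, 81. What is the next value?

Ratios: -27 / 9 = -3.0
This is a geometric sequence with common ratio r = -3.
Next term = 81 * -3 = -243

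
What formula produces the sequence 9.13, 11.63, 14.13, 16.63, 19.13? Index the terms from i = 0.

Check differences: 11.63 - 9.13 = 2.5
14.13 - 11.63 = 2.5
Common difference d = 2.5.
First term a = 9.13.
Formula: S_i = 9.13 + 2.50*i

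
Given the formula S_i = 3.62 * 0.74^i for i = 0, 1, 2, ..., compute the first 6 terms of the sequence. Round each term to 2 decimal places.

This is a geometric sequence.
i=0: S_0 = 3.62 * 0.74^0 = 3.62
i=1: S_1 = 3.62 * 0.74^1 ≈ 2.68
i=2: S_2 = 3.62 * 0.74^2 ≈ 1.98
i=3: S_3 = 3.62 * 0.74^3 ≈ 1.47
i=4: S_4 = 3.62 * 0.74^4 ≈ 1.09
i=5: S_5 = 3.62 * 0.74^5 ≈ 0.8
The first 6 terms are: [3.62, 2.68, 1.98, 1.47, 1.09, 0.8]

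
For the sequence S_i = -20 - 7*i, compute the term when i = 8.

S_8 = -20 + -7*8 = -20 + -56 = -76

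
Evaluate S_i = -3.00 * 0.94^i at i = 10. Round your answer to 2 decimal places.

S_10 = -3.0 * 0.94^10 ≈ -3.0 * 0.5386 ≈ -1.62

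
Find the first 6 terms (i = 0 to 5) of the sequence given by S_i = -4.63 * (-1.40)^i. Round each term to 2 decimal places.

This is a geometric sequence.
i=0: S_0 = -4.63 * (-1.4)^0 = -4.63
i=1: S_1 = -4.63 * (-1.4)^1 ≈ 6.48
i=2: S_2 = -4.63 * (-1.4)^2 ≈ -9.07
i=3: S_3 = -4.63 * (-1.4)^3 ≈ 12.7
i=4: S_4 = -4.63 * (-1.4)^4 ≈ -17.79
i=5: S_5 = -4.63 * (-1.4)^5 ≈ 24.9
The first 6 terms are: [-4.63, 6.48, -9.07, 12.7, -17.79, 24.9]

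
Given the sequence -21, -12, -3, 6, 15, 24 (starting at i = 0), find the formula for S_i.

Check differences: -12 - -21 = 9
-3 - -12 = 9
Common difference d = 9.
First term a = -21.
Formula: S_i = -21 + 9*i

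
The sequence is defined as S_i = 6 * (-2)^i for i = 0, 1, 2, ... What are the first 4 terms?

This is a geometric sequence.
i=0: S_0 = 6 * (-2)^0 = 6
i=1: S_1 = 6 * (-2)^1 = -12
i=2: S_2 = 6 * (-2)^2 = 24
i=3: S_3 = 6 * (-2)^3 = -48
The first 4 terms are: [6, -12, 24, -48]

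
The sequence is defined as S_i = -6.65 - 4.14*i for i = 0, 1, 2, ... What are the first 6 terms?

This is an arithmetic sequence.
i=0: S_0 = -6.65 + -4.14*0 = -6.65
i=1: S_1 = -6.65 + -4.14*1 = -10.79
i=2: S_2 = -6.65 + -4.14*2 = -14.93
i=3: S_3 = -6.65 + -4.14*3 = -19.07
i=4: S_4 = -6.65 + -4.14*4 = -23.21
i=5: S_5 = -6.65 + -4.14*5 = -27.35
The first 6 terms are: [-6.65, -10.79, -14.93, -19.07, -23.21, -27.35]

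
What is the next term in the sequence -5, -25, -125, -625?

Ratios: -25 / -5 = 5.0
This is a geometric sequence with common ratio r = 5.
Next term = -625 * 5 = -3125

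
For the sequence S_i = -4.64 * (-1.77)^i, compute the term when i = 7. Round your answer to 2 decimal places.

S_7 = -4.64 * (-1.77)^7 ≈ -4.64 * -54.4268 ≈ 252.54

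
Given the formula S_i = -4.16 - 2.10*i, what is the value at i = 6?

S_6 = -4.16 + -2.1*6 = -4.16 + -12.6 = -16.76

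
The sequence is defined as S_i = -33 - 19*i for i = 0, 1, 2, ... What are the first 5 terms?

This is an arithmetic sequence.
i=0: S_0 = -33 + -19*0 = -33
i=1: S_1 = -33 + -19*1 = -52
i=2: S_2 = -33 + -19*2 = -71
i=3: S_3 = -33 + -19*3 = -90
i=4: S_4 = -33 + -19*4 = -109
The first 5 terms are: [-33, -52, -71, -90, -109]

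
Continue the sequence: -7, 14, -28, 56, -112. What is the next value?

Ratios: 14 / -7 = -2.0
This is a geometric sequence with common ratio r = -2.
Next term = -112 * -2 = 224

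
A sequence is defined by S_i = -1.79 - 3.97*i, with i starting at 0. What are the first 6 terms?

This is an arithmetic sequence.
i=0: S_0 = -1.79 + -3.97*0 = -1.79
i=1: S_1 = -1.79 + -3.97*1 = -5.76
i=2: S_2 = -1.79 + -3.97*2 = -9.73
i=3: S_3 = -1.79 + -3.97*3 = -13.7
i=4: S_4 = -1.79 + -3.97*4 = -17.67
i=5: S_5 = -1.79 + -3.97*5 = -21.64
The first 6 terms are: [-1.79, -5.76, -9.73, -13.7, -17.67, -21.64]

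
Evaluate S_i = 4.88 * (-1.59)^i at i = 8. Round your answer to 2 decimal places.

S_8 = 4.88 * (-1.59)^8 ≈ 4.88 * 40.8486 ≈ 199.34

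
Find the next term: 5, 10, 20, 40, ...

Ratios: 10 / 5 = 2.0
This is a geometric sequence with common ratio r = 2.
Next term = 40 * 2 = 80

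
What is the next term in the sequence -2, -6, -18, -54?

Ratios: -6 / -2 = 3.0
This is a geometric sequence with common ratio r = 3.
Next term = -54 * 3 = -162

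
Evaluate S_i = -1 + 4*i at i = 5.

S_5 = -1 + 4*5 = -1 + 20 = 19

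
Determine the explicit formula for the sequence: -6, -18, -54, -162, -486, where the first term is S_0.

Check ratios: -18 / -6 = 3.0
Common ratio r = 3.
First term a = -6.
Formula: S_i = -6 * 3^i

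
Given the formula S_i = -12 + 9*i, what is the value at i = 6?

S_6 = -12 + 9*6 = -12 + 54 = 42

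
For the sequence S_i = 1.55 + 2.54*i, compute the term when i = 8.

S_8 = 1.55 + 2.54*8 = 1.55 + 20.32 = 21.87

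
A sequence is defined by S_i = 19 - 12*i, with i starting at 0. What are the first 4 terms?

This is an arithmetic sequence.
i=0: S_0 = 19 + -12*0 = 19
i=1: S_1 = 19 + -12*1 = 7
i=2: S_2 = 19 + -12*2 = -5
i=3: S_3 = 19 + -12*3 = -17
The first 4 terms are: [19, 7, -5, -17]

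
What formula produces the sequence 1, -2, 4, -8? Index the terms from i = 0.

Check ratios: -2 / 1 = -2.0
Common ratio r = -2.
First term a = 1.
Formula: S_i = 1 * (-2)^i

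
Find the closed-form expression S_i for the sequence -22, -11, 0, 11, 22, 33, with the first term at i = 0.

Check differences: -11 - -22 = 11
0 - -11 = 11
Common difference d = 11.
First term a = -22.
Formula: S_i = -22 + 11*i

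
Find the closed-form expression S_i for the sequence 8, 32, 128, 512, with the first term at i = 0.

Check ratios: 32 / 8 = 4.0
Common ratio r = 4.
First term a = 8.
Formula: S_i = 8 * 4^i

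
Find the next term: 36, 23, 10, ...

Differences: 23 - 36 = -13
This is an arithmetic sequence with common difference d = -13.
Next term = 10 + -13 = -3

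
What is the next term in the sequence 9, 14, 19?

Differences: 14 - 9 = 5
This is an arithmetic sequence with common difference d = 5.
Next term = 19 + 5 = 24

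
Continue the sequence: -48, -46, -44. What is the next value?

Differences: -46 - -48 = 2
This is an arithmetic sequence with common difference d = 2.
Next term = -44 + 2 = -42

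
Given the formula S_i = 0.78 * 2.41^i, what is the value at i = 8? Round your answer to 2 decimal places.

S_8 = 0.78 * 2.41^8 ≈ 0.78 * 1137.9845 ≈ 887.63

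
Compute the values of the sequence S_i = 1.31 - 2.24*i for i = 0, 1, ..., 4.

This is an arithmetic sequence.
i=0: S_0 = 1.31 + -2.24*0 = 1.31
i=1: S_1 = 1.31 + -2.24*1 = -0.93
i=2: S_2 = 1.31 + -2.24*2 = -3.17
i=3: S_3 = 1.31 + -2.24*3 = -5.41
i=4: S_4 = 1.31 + -2.24*4 = -7.65
The first 5 terms are: [1.31, -0.93, -3.17, -5.41, -7.65]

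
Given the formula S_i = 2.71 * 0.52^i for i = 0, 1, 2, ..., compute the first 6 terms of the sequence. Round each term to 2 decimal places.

This is a geometric sequence.
i=0: S_0 = 2.71 * 0.52^0 = 2.71
i=1: S_1 = 2.71 * 0.52^1 ≈ 1.41
i=2: S_2 = 2.71 * 0.52^2 ≈ 0.73
i=3: S_3 = 2.71 * 0.52^3 ≈ 0.38
i=4: S_4 = 2.71 * 0.52^4 ≈ 0.2
i=5: S_5 = 2.71 * 0.52^5 ≈ 0.1
The first 6 terms are: [2.71, 1.41, 0.73, 0.38, 0.2, 0.1]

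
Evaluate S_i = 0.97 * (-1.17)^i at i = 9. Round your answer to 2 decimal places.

S_9 = 0.97 * (-1.17)^9 ≈ 0.97 * -4.1084 ≈ -3.99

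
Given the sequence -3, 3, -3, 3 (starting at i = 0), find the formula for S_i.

Check ratios: 3 / -3 = -1.0
Common ratio r = -1.
First term a = -3.
Formula: S_i = -3 * (-1)^i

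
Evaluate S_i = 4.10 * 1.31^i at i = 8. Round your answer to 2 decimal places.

S_8 = 4.1 * 1.31^8 ≈ 4.1 * 8.673 ≈ 35.56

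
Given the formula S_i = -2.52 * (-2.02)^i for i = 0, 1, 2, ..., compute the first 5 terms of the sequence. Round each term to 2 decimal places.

This is a geometric sequence.
i=0: S_0 = -2.52 * (-2.02)^0 = -2.52
i=1: S_1 = -2.52 * (-2.02)^1 ≈ 5.09
i=2: S_2 = -2.52 * (-2.02)^2 ≈ -10.28
i=3: S_3 = -2.52 * (-2.02)^3 ≈ 20.77
i=4: S_4 = -2.52 * (-2.02)^4 ≈ -41.96
The first 5 terms are: [-2.52, 5.09, -10.28, 20.77, -41.96]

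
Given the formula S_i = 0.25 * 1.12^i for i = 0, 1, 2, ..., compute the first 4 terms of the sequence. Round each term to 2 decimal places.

This is a geometric sequence.
i=0: S_0 = 0.25 * 1.12^0 = 0.25
i=1: S_1 = 0.25 * 1.12^1 = 0.28
i=2: S_2 = 0.25 * 1.12^2 ≈ 0.31
i=3: S_3 = 0.25 * 1.12^3 ≈ 0.35
The first 4 terms are: [0.25, 0.28, 0.31, 0.35]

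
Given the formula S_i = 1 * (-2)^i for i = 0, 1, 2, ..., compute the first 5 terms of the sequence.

This is a geometric sequence.
i=0: S_0 = 1 * (-2)^0 = 1
i=1: S_1 = 1 * (-2)^1 = -2
i=2: S_2 = 1 * (-2)^2 = 4
i=3: S_3 = 1 * (-2)^3 = -8
i=4: S_4 = 1 * (-2)^4 = 16
The first 5 terms are: [1, -2, 4, -8, 16]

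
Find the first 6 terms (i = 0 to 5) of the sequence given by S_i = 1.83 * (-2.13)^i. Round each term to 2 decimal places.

This is a geometric sequence.
i=0: S_0 = 1.83 * (-2.13)^0 = 1.83
i=1: S_1 = 1.83 * (-2.13)^1 ≈ -3.9
i=2: S_2 = 1.83 * (-2.13)^2 ≈ 8.3
i=3: S_3 = 1.83 * (-2.13)^3 ≈ -17.68
i=4: S_4 = 1.83 * (-2.13)^4 ≈ 37.67
i=5: S_5 = 1.83 * (-2.13)^5 ≈ -80.23
The first 6 terms are: [1.83, -3.9, 8.3, -17.68, 37.67, -80.23]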